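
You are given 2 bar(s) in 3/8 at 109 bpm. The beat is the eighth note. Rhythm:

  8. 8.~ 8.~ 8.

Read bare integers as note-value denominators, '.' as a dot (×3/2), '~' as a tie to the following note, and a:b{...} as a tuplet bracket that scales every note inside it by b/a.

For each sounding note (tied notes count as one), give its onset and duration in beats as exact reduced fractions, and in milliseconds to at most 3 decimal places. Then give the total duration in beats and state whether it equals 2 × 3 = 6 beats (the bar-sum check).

1) 0.0ms=0b +825.688ms=3/2b
2) 825.688ms=3/2b +2477.064ms=9/2b
Σ=6b of 6 (109bpm 3/8) — PASS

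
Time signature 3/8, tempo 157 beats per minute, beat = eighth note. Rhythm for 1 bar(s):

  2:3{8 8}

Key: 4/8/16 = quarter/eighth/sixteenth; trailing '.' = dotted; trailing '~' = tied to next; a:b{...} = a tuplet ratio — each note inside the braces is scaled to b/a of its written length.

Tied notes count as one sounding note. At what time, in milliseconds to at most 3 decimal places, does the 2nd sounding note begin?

note 2 onset = 3/2b = 573.248ms

1. 0.0ms @ 0 + 573.248ms (3/2)
2. 573.248ms @ 3/2 + 573.248ms (3/2)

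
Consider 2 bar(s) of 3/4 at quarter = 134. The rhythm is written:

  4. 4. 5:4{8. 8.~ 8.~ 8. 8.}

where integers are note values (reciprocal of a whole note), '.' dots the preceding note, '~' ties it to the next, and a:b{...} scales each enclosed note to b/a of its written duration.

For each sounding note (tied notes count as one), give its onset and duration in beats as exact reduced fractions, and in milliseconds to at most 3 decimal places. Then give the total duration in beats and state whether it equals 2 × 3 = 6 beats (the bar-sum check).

1) 0.0ms=0b +671.642ms=3/2b
2) 671.642ms=3/2b +671.642ms=3/2b
3) 1343.284ms=3b +268.657ms=3/5b
4) 1611.94ms=18/5b +805.97ms=9/5b
5) 2417.91ms=27/5b +268.657ms=3/5b
Σ=6b of 6 (134bpm 3/4) — PASS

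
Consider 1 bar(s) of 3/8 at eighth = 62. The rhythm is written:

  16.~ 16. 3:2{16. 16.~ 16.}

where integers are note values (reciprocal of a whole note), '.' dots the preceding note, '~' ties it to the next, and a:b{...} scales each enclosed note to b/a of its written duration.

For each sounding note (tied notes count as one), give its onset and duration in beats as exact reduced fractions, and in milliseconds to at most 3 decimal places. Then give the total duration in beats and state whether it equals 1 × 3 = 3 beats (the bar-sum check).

1) 0.0ms=0b +1451.613ms=3/2b
2) 1451.613ms=3/2b +483.871ms=1/2b
3) 1935.484ms=2b +967.742ms=1b
Σ=3b of 3 (62bpm 3/8) — PASS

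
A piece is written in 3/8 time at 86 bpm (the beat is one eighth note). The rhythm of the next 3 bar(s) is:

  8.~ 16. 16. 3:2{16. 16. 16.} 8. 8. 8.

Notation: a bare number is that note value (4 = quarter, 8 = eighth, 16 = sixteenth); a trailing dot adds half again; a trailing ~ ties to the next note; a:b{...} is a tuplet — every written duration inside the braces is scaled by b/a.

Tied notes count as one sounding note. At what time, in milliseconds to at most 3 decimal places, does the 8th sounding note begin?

1. 0.0ms @ 0 + 1569.767ms (9/4)
2. 1569.767ms @ 9/4 + 523.256ms (3/4)
3. 2093.023ms @ 3 + 348.837ms (1/2)
4. 2441.86ms @ 7/2 + 348.837ms (1/2)
5. 2790.698ms @ 4 + 348.837ms (1/2)
6. 3139.535ms @ 9/2 + 1046.512ms (3/2)
7. 4186.047ms @ 6 + 1046.512ms (3/2)
8. 5232.558ms @ 15/2 + 1046.512ms (3/2)

note 8 onset = 15/2b = 5232.558ms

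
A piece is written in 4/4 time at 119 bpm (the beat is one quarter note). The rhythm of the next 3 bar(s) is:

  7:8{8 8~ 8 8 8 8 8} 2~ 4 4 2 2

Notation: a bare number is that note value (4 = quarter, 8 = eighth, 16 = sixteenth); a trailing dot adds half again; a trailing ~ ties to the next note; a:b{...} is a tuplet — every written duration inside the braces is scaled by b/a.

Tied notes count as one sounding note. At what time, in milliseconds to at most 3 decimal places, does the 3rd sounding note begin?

1. 0.0ms @ 0 + 288.115ms (4/7)
2. 288.115ms @ 4/7 + 576.23ms (8/7)
3. 864.346ms @ 12/7 + 288.115ms (4/7)
4. 1152.461ms @ 16/7 + 288.115ms (4/7)
5. 1440.576ms @ 20/7 + 288.115ms (4/7)
6. 1728.691ms @ 24/7 + 288.115ms (4/7)
7. 2016.807ms @ 4 + 1512.605ms (3)
8. 3529.412ms @ 7 + 504.202ms (1)
9. 4033.613ms @ 8 + 1008.403ms (2)
10. 5042.017ms @ 10 + 1008.403ms (2)

note 3 onset = 12/7b = 864.346ms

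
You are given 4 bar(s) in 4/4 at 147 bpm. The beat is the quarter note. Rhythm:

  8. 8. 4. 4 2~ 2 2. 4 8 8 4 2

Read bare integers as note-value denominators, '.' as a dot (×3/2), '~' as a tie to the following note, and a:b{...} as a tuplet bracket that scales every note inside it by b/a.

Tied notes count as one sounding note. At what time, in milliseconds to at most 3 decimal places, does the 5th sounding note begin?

note 5 onset = 4b = 1632.653ms

1. 0.0ms @ 0 + 306.122ms (3/4)
2. 306.122ms @ 3/4 + 306.122ms (3/4)
3. 612.245ms @ 3/2 + 612.245ms (3/2)
4. 1224.49ms @ 3 + 408.163ms (1)
5. 1632.653ms @ 4 + 1632.653ms (4)
6. 3265.306ms @ 8 + 1224.49ms (3)
7. 4489.796ms @ 11 + 408.163ms (1)
8. 4897.959ms @ 12 + 204.082ms (1/2)
9. 5102.041ms @ 25/2 + 204.082ms (1/2)
10. 5306.122ms @ 13 + 408.163ms (1)
11. 5714.286ms @ 14 + 816.327ms (2)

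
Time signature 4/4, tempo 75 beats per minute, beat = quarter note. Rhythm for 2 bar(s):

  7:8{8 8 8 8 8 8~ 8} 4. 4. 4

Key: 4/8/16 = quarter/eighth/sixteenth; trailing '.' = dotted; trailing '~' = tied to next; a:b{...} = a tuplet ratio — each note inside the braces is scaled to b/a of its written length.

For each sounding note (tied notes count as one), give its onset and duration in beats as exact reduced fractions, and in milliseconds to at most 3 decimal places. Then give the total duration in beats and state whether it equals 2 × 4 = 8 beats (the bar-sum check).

1) 0.0ms=0b +457.143ms=4/7b
2) 457.143ms=4/7b +457.143ms=4/7b
3) 914.286ms=8/7b +457.143ms=4/7b
4) 1371.429ms=12/7b +457.143ms=4/7b
5) 1828.571ms=16/7b +457.143ms=4/7b
6) 2285.714ms=20/7b +914.286ms=8/7b
7) 3200.0ms=4b +1200.0ms=3/2b
8) 4400.0ms=11/2b +1200.0ms=3/2b
9) 5600.0ms=7b +800.0ms=1b
Σ=8b of 8 (75bpm 4/4) — PASS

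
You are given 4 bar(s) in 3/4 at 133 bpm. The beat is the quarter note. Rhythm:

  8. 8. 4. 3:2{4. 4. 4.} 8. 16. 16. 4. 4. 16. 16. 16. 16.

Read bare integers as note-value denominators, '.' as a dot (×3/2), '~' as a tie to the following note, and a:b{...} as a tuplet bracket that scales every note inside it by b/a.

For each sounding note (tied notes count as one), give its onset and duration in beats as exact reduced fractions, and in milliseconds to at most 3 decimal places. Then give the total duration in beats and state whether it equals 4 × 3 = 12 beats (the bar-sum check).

1) 0.0ms=0b +338.346ms=3/4b
2) 338.346ms=3/4b +338.346ms=3/4b
3) 676.692ms=3/2b +676.692ms=3/2b
4) 1353.383ms=3b +451.128ms=1b
5) 1804.511ms=4b +451.128ms=1b
6) 2255.639ms=5b +451.128ms=1b
7) 2706.767ms=6b +338.346ms=3/4b
8) 3045.113ms=27/4b +169.173ms=3/8b
9) 3214.286ms=57/8b +169.173ms=3/8b
10) 3383.459ms=15/2b +676.692ms=3/2b
11) 4060.15ms=9b +676.692ms=3/2b
12) 4736.842ms=21/2b +169.173ms=3/8b
13) 4906.015ms=87/8b +169.173ms=3/8b
14) 5075.188ms=45/4b +169.173ms=3/8b
15) 5244.361ms=93/8b +169.173ms=3/8b
Σ=12b of 12 (133bpm 3/4) — PASS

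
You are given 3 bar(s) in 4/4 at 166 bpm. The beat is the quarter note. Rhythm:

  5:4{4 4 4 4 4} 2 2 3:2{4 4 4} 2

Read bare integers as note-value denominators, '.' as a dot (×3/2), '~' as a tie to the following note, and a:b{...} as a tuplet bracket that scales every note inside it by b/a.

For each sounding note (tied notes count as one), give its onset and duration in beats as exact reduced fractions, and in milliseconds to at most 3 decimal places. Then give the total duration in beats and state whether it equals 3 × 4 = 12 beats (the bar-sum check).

1) 0.0ms=0b +289.157ms=4/5b
2) 289.157ms=4/5b +289.157ms=4/5b
3) 578.313ms=8/5b +289.157ms=4/5b
4) 867.47ms=12/5b +289.157ms=4/5b
5) 1156.627ms=16/5b +289.157ms=4/5b
6) 1445.783ms=4b +722.892ms=2b
7) 2168.675ms=6b +722.892ms=2b
8) 2891.566ms=8b +240.964ms=2/3b
9) 3132.53ms=26/3b +240.964ms=2/3b
10) 3373.494ms=28/3b +240.964ms=2/3b
11) 3614.458ms=10b +722.892ms=2b
Σ=12b of 12 (166bpm 4/4) — PASS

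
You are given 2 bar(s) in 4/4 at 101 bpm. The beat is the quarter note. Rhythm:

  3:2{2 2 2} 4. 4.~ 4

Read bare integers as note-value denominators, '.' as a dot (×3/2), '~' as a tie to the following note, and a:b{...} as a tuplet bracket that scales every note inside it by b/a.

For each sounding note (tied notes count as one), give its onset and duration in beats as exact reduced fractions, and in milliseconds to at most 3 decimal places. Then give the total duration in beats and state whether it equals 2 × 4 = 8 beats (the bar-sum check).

1) 0.0ms=0b +792.079ms=4/3b
2) 792.079ms=4/3b +792.079ms=4/3b
3) 1584.158ms=8/3b +792.079ms=4/3b
4) 2376.238ms=4b +891.089ms=3/2b
5) 3267.327ms=11/2b +1485.149ms=5/2b
Σ=8b of 8 (101bpm 4/4) — PASS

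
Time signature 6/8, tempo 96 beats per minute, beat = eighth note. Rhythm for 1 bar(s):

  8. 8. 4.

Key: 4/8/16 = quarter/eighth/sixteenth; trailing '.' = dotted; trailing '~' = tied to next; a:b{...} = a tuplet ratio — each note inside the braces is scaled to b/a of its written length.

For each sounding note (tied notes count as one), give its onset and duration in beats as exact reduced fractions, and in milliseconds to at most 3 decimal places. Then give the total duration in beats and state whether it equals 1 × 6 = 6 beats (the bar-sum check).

1) 0.0ms=0b +937.5ms=3/2b
2) 937.5ms=3/2b +937.5ms=3/2b
3) 1875.0ms=3b +1875.0ms=3b
Σ=6b of 6 (96bpm 6/8) — PASS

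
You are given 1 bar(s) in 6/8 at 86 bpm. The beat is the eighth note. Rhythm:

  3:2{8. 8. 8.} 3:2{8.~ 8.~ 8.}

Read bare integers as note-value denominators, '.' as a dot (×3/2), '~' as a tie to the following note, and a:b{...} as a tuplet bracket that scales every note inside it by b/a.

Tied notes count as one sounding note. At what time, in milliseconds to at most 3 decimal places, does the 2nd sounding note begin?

note 2 onset = 1b = 697.674ms

1. 0.0ms @ 0 + 697.674ms (1)
2. 697.674ms @ 1 + 697.674ms (1)
3. 1395.349ms @ 2 + 697.674ms (1)
4. 2093.023ms @ 3 + 2093.023ms (3)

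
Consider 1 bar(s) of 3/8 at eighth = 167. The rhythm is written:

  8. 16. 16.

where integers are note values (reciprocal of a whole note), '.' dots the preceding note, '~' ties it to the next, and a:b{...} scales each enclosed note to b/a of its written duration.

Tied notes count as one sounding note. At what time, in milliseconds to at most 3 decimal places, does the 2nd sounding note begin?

note 2 onset = 3/2b = 538.922ms

1. 0.0ms @ 0 + 538.922ms (3/2)
2. 538.922ms @ 3/2 + 269.461ms (3/4)
3. 808.383ms @ 9/4 + 269.461ms (3/4)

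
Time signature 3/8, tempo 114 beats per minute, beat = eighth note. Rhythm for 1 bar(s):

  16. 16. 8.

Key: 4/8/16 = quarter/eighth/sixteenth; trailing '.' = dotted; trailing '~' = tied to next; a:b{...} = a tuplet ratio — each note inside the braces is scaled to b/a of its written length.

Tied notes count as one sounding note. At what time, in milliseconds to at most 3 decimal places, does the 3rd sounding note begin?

1. 0.0ms @ 0 + 394.737ms (3/4)
2. 394.737ms @ 3/4 + 394.737ms (3/4)
3. 789.474ms @ 3/2 + 789.474ms (3/2)

note 3 onset = 3/2b = 789.474ms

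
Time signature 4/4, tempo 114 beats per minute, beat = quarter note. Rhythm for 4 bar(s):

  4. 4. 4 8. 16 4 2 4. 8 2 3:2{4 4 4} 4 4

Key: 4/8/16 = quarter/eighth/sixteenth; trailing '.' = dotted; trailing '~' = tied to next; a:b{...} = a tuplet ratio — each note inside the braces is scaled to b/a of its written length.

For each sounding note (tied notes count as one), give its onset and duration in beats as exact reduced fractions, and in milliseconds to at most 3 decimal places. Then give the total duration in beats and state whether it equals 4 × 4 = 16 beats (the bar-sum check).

1) 0.0ms=0b +789.474ms=3/2b
2) 789.474ms=3/2b +789.474ms=3/2b
3) 1578.947ms=3b +526.316ms=1b
4) 2105.263ms=4b +394.737ms=3/4b
5) 2500.0ms=19/4b +131.579ms=1/4b
6) 2631.579ms=5b +526.316ms=1b
7) 3157.895ms=6b +1052.632ms=2b
8) 4210.526ms=8b +789.474ms=3/2b
9) 5000.0ms=19/2b +263.158ms=1/2b
10) 5263.158ms=10b +1052.632ms=2b
11) 6315.789ms=12b +350.877ms=2/3b
12) 6666.667ms=38/3b +350.877ms=2/3b
13) 7017.544ms=40/3b +350.877ms=2/3b
14) 7368.421ms=14b +526.316ms=1b
15) 7894.737ms=15b +526.316ms=1b
Σ=16b of 16 (114bpm 4/4) — PASS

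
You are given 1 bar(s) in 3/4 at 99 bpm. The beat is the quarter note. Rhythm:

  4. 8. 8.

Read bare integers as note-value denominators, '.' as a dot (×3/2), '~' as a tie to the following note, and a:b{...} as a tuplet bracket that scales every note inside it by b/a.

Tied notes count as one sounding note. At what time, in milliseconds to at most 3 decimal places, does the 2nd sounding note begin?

1. 0.0ms @ 0 + 909.091ms (3/2)
2. 909.091ms @ 3/2 + 454.545ms (3/4)
3. 1363.636ms @ 9/4 + 454.545ms (3/4)

note 2 onset = 3/2b = 909.091ms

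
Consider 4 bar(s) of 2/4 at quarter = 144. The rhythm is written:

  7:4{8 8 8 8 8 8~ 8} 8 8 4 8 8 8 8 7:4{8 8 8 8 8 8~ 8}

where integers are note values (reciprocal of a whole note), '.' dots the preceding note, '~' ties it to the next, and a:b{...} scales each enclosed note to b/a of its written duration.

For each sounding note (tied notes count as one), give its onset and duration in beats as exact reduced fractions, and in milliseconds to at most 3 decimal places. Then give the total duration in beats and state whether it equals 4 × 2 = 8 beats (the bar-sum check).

1) 0.0ms=0b +119.048ms=2/7b
2) 119.048ms=2/7b +119.048ms=2/7b
3) 238.095ms=4/7b +119.048ms=2/7b
4) 357.143ms=6/7b +119.048ms=2/7b
5) 476.19ms=8/7b +119.048ms=2/7b
6) 595.238ms=10/7b +238.095ms=4/7b
7) 833.333ms=2b +208.333ms=1/2b
8) 1041.667ms=5/2b +208.333ms=1/2b
9) 1250.0ms=3b +416.667ms=1b
10) 1666.667ms=4b +208.333ms=1/2b
11) 1875.0ms=9/2b +208.333ms=1/2b
12) 2083.333ms=5b +208.333ms=1/2b
13) 2291.667ms=11/2b +208.333ms=1/2b
14) 2500.0ms=6b +119.048ms=2/7b
15) 2619.048ms=44/7b +119.048ms=2/7b
16) 2738.095ms=46/7b +119.048ms=2/7b
17) 2857.143ms=48/7b +119.048ms=2/7b
18) 2976.19ms=50/7b +119.048ms=2/7b
19) 3095.238ms=52/7b +238.095ms=4/7b
Σ=8b of 8 (144bpm 2/4) — PASS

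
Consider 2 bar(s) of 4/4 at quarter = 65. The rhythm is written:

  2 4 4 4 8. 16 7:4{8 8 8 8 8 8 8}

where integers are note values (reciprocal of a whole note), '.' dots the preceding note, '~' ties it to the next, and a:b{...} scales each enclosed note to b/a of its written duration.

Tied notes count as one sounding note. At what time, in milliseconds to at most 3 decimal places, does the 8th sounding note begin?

note 8 onset = 44/7b = 5802.198ms

1. 0.0ms @ 0 + 1846.154ms (2)
2. 1846.154ms @ 2 + 923.077ms (1)
3. 2769.231ms @ 3 + 923.077ms (1)
4. 3692.308ms @ 4 + 923.077ms (1)
5. 4615.385ms @ 5 + 692.308ms (3/4)
6. 5307.692ms @ 23/4 + 230.769ms (1/4)
7. 5538.462ms @ 6 + 263.736ms (2/7)
8. 5802.198ms @ 44/7 + 263.736ms (2/7)
9. 6065.934ms @ 46/7 + 263.736ms (2/7)
10. 6329.67ms @ 48/7 + 263.736ms (2/7)
11. 6593.407ms @ 50/7 + 263.736ms (2/7)
12. 6857.143ms @ 52/7 + 263.736ms (2/7)
13. 7120.879ms @ 54/7 + 263.736ms (2/7)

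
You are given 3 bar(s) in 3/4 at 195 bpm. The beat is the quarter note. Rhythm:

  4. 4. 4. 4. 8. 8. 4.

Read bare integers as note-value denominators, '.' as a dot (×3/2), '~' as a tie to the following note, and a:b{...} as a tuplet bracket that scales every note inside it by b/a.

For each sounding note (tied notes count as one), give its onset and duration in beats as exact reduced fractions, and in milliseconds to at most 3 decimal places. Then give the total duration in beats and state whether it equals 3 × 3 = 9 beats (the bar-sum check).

1) 0.0ms=0b +461.538ms=3/2b
2) 461.538ms=3/2b +461.538ms=3/2b
3) 923.077ms=3b +461.538ms=3/2b
4) 1384.615ms=9/2b +461.538ms=3/2b
5) 1846.154ms=6b +230.769ms=3/4b
6) 2076.923ms=27/4b +230.769ms=3/4b
7) 2307.692ms=15/2b +461.538ms=3/2b
Σ=9b of 9 (195bpm 3/4) — PASS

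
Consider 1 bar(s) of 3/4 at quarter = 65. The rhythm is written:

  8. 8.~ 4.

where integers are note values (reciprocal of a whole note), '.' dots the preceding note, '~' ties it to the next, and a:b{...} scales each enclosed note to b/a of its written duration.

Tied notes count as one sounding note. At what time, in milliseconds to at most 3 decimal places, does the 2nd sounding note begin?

note 2 onset = 3/4b = 692.308ms

1. 0.0ms @ 0 + 692.308ms (3/4)
2. 692.308ms @ 3/4 + 2076.923ms (9/4)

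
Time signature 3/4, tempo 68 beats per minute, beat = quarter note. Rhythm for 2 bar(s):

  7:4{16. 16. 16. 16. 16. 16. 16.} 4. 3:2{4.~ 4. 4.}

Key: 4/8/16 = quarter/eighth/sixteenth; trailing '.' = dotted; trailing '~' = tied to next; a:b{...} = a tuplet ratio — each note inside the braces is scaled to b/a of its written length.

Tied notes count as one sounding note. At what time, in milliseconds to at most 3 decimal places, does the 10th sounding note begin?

1. 0.0ms @ 0 + 189.076ms (3/14)
2. 189.076ms @ 3/14 + 189.076ms (3/14)
3. 378.151ms @ 3/7 + 189.076ms (3/14)
4. 567.227ms @ 9/14 + 189.076ms (3/14)
5. 756.303ms @ 6/7 + 189.076ms (3/14)
6. 945.378ms @ 15/14 + 189.076ms (3/14)
7. 1134.454ms @ 9/7 + 189.076ms (3/14)
8. 1323.529ms @ 3/2 + 1323.529ms (3/2)
9. 2647.059ms @ 3 + 1764.706ms (2)
10. 4411.765ms @ 5 + 882.353ms (1)

note 10 onset = 5b = 4411.765ms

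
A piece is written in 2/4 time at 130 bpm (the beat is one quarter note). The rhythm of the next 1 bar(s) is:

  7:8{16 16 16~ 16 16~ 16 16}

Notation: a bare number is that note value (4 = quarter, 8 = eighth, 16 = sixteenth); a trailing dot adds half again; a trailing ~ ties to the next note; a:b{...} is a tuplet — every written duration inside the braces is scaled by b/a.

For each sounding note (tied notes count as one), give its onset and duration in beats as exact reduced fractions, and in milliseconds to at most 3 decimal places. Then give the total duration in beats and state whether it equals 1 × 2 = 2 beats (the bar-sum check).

1) 0.0ms=0b +131.868ms=2/7b
2) 131.868ms=2/7b +131.868ms=2/7b
3) 263.736ms=4/7b +263.736ms=4/7b
4) 527.473ms=8/7b +263.736ms=4/7b
5) 791.209ms=12/7b +131.868ms=2/7b
Σ=2b of 2 (130bpm 2/4) — PASS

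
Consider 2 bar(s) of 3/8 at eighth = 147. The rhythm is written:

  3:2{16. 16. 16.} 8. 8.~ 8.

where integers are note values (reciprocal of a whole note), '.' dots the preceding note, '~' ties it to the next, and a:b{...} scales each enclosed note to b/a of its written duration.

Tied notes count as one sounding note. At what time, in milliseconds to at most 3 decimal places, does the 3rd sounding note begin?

1. 0.0ms @ 0 + 204.082ms (1/2)
2. 204.082ms @ 1/2 + 204.082ms (1/2)
3. 408.163ms @ 1 + 204.082ms (1/2)
4. 612.245ms @ 3/2 + 612.245ms (3/2)
5. 1224.49ms @ 3 + 1224.49ms (3)

note 3 onset = 1b = 408.163ms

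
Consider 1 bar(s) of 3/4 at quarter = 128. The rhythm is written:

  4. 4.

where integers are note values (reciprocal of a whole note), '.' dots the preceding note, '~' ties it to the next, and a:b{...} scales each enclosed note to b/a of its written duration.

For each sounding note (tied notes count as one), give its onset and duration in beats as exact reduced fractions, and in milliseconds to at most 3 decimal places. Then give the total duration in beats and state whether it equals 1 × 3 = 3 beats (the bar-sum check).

1) 0.0ms=0b +703.125ms=3/2b
2) 703.125ms=3/2b +703.125ms=3/2b
Σ=3b of 3 (128bpm 3/4) — PASS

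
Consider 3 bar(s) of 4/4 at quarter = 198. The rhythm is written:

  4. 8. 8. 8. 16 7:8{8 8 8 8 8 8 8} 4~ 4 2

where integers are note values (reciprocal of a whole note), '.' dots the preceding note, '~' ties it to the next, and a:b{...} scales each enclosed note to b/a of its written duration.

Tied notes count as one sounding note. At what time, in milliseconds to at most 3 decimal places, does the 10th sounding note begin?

1. 0.0ms @ 0 + 454.545ms (3/2)
2. 454.545ms @ 3/2 + 227.273ms (3/4)
3. 681.818ms @ 9/4 + 227.273ms (3/4)
4. 909.091ms @ 3 + 227.273ms (3/4)
5. 1136.364ms @ 15/4 + 75.758ms (1/4)
6. 1212.121ms @ 4 + 173.16ms (4/7)
7. 1385.281ms @ 32/7 + 173.16ms (4/7)
8. 1558.442ms @ 36/7 + 173.16ms (4/7)
9. 1731.602ms @ 40/7 + 173.16ms (4/7)
10. 1904.762ms @ 44/7 + 173.16ms (4/7)
11. 2077.922ms @ 48/7 + 173.16ms (4/7)
12. 2251.082ms @ 52/7 + 173.16ms (4/7)
13. 2424.242ms @ 8 + 606.061ms (2)
14. 3030.303ms @ 10 + 606.061ms (2)

note 10 onset = 44/7b = 1904.762ms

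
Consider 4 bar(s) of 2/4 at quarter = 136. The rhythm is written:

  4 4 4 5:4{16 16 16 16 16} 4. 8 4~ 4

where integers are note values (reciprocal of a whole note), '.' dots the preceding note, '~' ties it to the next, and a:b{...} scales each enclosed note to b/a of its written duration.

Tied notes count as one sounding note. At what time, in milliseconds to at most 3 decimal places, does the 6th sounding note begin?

note 6 onset = 17/5b = 1500.0ms

1. 0.0ms @ 0 + 441.176ms (1)
2. 441.176ms @ 1 + 441.176ms (1)
3. 882.353ms @ 2 + 441.176ms (1)
4. 1323.529ms @ 3 + 88.235ms (1/5)
5. 1411.765ms @ 16/5 + 88.235ms (1/5)
6. 1500.0ms @ 17/5 + 88.235ms (1/5)
7. 1588.235ms @ 18/5 + 88.235ms (1/5)
8. 1676.471ms @ 19/5 + 88.235ms (1/5)
9. 1764.706ms @ 4 + 661.765ms (3/2)
10. 2426.471ms @ 11/2 + 220.588ms (1/2)
11. 2647.059ms @ 6 + 882.353ms (2)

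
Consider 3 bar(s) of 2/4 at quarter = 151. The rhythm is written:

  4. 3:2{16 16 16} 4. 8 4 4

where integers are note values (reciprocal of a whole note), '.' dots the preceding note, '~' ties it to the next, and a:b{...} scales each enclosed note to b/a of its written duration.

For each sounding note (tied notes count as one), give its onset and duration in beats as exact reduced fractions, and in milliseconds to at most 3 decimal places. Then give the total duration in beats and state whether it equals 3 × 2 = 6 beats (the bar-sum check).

1) 0.0ms=0b +596.026ms=3/2b
2) 596.026ms=3/2b +66.225ms=1/6b
3) 662.252ms=5/3b +66.225ms=1/6b
4) 728.477ms=11/6b +66.225ms=1/6b
5) 794.702ms=2b +596.026ms=3/2b
6) 1390.728ms=7/2b +198.675ms=1/2b
7) 1589.404ms=4b +397.351ms=1b
8) 1986.755ms=5b +397.351ms=1b
Σ=6b of 6 (151bpm 2/4) — PASS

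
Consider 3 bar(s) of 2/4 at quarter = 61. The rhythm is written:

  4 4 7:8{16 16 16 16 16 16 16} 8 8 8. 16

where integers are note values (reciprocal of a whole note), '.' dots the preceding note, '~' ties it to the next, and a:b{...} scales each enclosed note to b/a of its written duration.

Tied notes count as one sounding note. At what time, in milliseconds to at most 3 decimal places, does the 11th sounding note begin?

1. 0.0ms @ 0 + 983.607ms (1)
2. 983.607ms @ 1 + 983.607ms (1)
3. 1967.213ms @ 2 + 281.03ms (2/7)
4. 2248.244ms @ 16/7 + 281.03ms (2/7)
5. 2529.274ms @ 18/7 + 281.03ms (2/7)
6. 2810.304ms @ 20/7 + 281.03ms (2/7)
7. 3091.335ms @ 22/7 + 281.03ms (2/7)
8. 3372.365ms @ 24/7 + 281.03ms (2/7)
9. 3653.396ms @ 26/7 + 281.03ms (2/7)
10. 3934.426ms @ 4 + 491.803ms (1/2)
11. 4426.23ms @ 9/2 + 491.803ms (1/2)
12. 4918.033ms @ 5 + 737.705ms (3/4)
13. 5655.738ms @ 23/4 + 245.902ms (1/4)

note 11 onset = 9/2b = 4426.23ms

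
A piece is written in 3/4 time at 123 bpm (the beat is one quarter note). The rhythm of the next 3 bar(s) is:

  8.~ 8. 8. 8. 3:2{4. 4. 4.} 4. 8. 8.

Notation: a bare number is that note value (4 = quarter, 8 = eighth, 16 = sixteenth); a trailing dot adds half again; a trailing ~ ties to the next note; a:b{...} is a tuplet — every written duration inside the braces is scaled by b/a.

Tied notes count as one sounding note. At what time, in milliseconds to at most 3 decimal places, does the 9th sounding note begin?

1. 0.0ms @ 0 + 731.707ms (3/2)
2. 731.707ms @ 3/2 + 365.854ms (3/4)
3. 1097.561ms @ 9/4 + 365.854ms (3/4)
4. 1463.415ms @ 3 + 487.805ms (1)
5. 1951.22ms @ 4 + 487.805ms (1)
6. 2439.024ms @ 5 + 487.805ms (1)
7. 2926.829ms @ 6 + 731.707ms (3/2)
8. 3658.537ms @ 15/2 + 365.854ms (3/4)
9. 4024.39ms @ 33/4 + 365.854ms (3/4)

note 9 onset = 33/4b = 4024.39ms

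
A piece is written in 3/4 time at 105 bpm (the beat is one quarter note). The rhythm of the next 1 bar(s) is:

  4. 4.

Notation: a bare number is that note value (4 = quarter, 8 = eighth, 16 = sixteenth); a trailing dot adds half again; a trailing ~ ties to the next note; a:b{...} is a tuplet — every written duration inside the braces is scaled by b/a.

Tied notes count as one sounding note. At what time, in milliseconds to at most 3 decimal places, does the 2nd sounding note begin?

note 2 onset = 3/2b = 857.143ms

1. 0.0ms @ 0 + 857.143ms (3/2)
2. 857.143ms @ 3/2 + 857.143ms (3/2)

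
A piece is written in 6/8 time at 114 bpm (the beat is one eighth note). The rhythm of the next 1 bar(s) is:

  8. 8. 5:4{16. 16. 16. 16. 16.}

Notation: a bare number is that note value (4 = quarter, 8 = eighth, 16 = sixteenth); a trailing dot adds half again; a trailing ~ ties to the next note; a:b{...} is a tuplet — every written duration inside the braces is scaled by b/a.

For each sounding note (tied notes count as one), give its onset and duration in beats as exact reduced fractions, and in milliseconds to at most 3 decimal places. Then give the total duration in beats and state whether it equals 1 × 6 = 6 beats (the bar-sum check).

1) 0.0ms=0b +789.474ms=3/2b
2) 789.474ms=3/2b +789.474ms=3/2b
3) 1578.947ms=3b +315.789ms=3/5b
4) 1894.737ms=18/5b +315.789ms=3/5b
5) 2210.526ms=21/5b +315.789ms=3/5b
6) 2526.316ms=24/5b +315.789ms=3/5b
7) 2842.105ms=27/5b +315.789ms=3/5b
Σ=6b of 6 (114bpm 6/8) — PASS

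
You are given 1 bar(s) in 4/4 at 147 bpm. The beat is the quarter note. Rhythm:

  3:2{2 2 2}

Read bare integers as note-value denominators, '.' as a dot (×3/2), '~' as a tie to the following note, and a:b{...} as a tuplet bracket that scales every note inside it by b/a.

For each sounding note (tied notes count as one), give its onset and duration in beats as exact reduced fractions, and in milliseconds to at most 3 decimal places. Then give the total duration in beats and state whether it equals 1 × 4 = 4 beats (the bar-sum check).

1) 0.0ms=0b +544.218ms=4/3b
2) 544.218ms=4/3b +544.218ms=4/3b
3) 1088.435ms=8/3b +544.218ms=4/3b
Σ=4b of 4 (147bpm 4/4) — PASS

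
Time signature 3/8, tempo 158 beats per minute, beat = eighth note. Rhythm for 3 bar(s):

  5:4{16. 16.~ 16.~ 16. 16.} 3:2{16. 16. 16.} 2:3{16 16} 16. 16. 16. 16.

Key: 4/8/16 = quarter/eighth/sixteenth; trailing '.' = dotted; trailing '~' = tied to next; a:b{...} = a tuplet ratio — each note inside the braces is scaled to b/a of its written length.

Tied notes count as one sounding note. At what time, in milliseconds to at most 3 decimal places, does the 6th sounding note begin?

1. 0.0ms @ 0 + 227.848ms (3/5)
2. 227.848ms @ 3/5 + 683.544ms (9/5)
3. 911.392ms @ 12/5 + 227.848ms (3/5)
4. 1139.241ms @ 3 + 189.873ms (1/2)
5. 1329.114ms @ 7/2 + 189.873ms (1/2)
6. 1518.987ms @ 4 + 189.873ms (1/2)
7. 1708.861ms @ 9/2 + 284.81ms (3/4)
8. 1993.671ms @ 21/4 + 284.81ms (3/4)
9. 2278.481ms @ 6 + 284.81ms (3/4)
10. 2563.291ms @ 27/4 + 284.81ms (3/4)
11. 2848.101ms @ 15/2 + 284.81ms (3/4)
12. 3132.911ms @ 33/4 + 284.81ms (3/4)

note 6 onset = 4b = 1518.987ms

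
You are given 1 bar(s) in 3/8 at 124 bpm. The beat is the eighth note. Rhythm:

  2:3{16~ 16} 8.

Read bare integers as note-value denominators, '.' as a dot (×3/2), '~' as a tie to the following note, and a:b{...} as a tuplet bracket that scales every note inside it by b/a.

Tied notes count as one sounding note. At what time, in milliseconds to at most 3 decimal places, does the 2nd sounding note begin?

1. 0.0ms @ 0 + 725.806ms (3/2)
2. 725.806ms @ 3/2 + 725.806ms (3/2)

note 2 onset = 3/2b = 725.806ms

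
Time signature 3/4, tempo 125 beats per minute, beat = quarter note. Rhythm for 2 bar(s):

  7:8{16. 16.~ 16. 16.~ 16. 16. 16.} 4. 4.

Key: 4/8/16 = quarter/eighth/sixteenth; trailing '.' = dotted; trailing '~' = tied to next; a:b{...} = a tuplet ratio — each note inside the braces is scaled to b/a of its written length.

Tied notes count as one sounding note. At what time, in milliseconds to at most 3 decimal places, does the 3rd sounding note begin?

note 3 onset = 9/7b = 617.143ms

1. 0.0ms @ 0 + 205.714ms (3/7)
2. 205.714ms @ 3/7 + 411.429ms (6/7)
3. 617.143ms @ 9/7 + 411.429ms (6/7)
4. 1028.571ms @ 15/7 + 205.714ms (3/7)
5. 1234.286ms @ 18/7 + 205.714ms (3/7)
6. 1440.0ms @ 3 + 720.0ms (3/2)
7. 2160.0ms @ 9/2 + 720.0ms (3/2)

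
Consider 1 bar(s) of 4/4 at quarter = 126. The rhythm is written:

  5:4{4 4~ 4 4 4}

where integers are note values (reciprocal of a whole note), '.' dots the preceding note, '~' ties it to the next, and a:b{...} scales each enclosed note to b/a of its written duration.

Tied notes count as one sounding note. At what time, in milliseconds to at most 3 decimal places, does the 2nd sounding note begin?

1. 0.0ms @ 0 + 380.952ms (4/5)
2. 380.952ms @ 4/5 + 761.905ms (8/5)
3. 1142.857ms @ 12/5 + 380.952ms (4/5)
4. 1523.81ms @ 16/5 + 380.952ms (4/5)

note 2 onset = 4/5b = 380.952ms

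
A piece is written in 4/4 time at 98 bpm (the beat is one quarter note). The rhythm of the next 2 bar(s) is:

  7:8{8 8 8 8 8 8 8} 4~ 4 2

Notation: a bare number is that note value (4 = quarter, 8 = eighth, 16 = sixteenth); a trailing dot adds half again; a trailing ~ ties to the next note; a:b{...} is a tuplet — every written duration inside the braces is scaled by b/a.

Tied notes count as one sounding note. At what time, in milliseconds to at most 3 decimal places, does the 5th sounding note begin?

1. 0.0ms @ 0 + 349.854ms (4/7)
2. 349.854ms @ 4/7 + 349.854ms (4/7)
3. 699.708ms @ 8/7 + 349.854ms (4/7)
4. 1049.563ms @ 12/7 + 349.854ms (4/7)
5. 1399.417ms @ 16/7 + 349.854ms (4/7)
6. 1749.271ms @ 20/7 + 349.854ms (4/7)
7. 2099.125ms @ 24/7 + 349.854ms (4/7)
8. 2448.98ms @ 4 + 1224.49ms (2)
9. 3673.469ms @ 6 + 1224.49ms (2)

note 5 onset = 16/7b = 1399.417ms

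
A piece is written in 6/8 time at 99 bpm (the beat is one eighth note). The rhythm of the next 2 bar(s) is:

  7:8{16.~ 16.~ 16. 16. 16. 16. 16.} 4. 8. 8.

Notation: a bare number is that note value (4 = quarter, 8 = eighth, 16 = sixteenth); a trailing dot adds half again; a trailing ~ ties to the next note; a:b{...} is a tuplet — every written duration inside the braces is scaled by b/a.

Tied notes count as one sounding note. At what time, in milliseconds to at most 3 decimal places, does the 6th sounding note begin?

note 6 onset = 6b = 3636.364ms

1. 0.0ms @ 0 + 1558.442ms (18/7)
2. 1558.442ms @ 18/7 + 519.481ms (6/7)
3. 2077.922ms @ 24/7 + 519.481ms (6/7)
4. 2597.403ms @ 30/7 + 519.481ms (6/7)
5. 3116.883ms @ 36/7 + 519.481ms (6/7)
6. 3636.364ms @ 6 + 1818.182ms (3)
7. 5454.545ms @ 9 + 909.091ms (3/2)
8. 6363.636ms @ 21/2 + 909.091ms (3/2)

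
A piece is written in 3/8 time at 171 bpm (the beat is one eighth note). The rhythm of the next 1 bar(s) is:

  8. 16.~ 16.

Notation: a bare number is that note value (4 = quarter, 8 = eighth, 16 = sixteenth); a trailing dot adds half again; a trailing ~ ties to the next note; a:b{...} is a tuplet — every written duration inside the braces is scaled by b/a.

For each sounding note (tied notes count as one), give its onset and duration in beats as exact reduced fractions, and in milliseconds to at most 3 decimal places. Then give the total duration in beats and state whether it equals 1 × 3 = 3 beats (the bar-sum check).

1) 0.0ms=0b +526.316ms=3/2b
2) 526.316ms=3/2b +526.316ms=3/2b
Σ=3b of 3 (171bpm 3/8) — PASS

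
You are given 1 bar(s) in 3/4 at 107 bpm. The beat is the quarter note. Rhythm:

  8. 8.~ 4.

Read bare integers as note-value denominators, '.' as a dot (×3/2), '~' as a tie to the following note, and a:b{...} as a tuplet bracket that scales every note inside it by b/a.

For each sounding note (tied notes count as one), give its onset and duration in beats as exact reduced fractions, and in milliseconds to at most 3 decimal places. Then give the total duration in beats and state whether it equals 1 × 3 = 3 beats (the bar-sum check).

1) 0.0ms=0b +420.561ms=3/4b
2) 420.561ms=3/4b +1261.682ms=9/4b
Σ=3b of 3 (107bpm 3/4) — PASS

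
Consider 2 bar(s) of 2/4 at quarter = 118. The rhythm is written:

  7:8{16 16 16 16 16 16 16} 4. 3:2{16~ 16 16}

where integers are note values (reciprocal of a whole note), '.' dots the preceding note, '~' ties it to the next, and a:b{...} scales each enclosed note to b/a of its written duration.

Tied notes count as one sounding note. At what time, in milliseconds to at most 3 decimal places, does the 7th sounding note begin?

1. 0.0ms @ 0 + 145.278ms (2/7)
2. 145.278ms @ 2/7 + 145.278ms (2/7)
3. 290.557ms @ 4/7 + 145.278ms (2/7)
4. 435.835ms @ 6/7 + 145.278ms (2/7)
5. 581.114ms @ 8/7 + 145.278ms (2/7)
6. 726.392ms @ 10/7 + 145.278ms (2/7)
7. 871.671ms @ 12/7 + 145.278ms (2/7)
8. 1016.949ms @ 2 + 762.712ms (3/2)
9. 1779.661ms @ 7/2 + 169.492ms (1/3)
10. 1949.153ms @ 23/6 + 84.746ms (1/6)

note 7 onset = 12/7b = 871.671ms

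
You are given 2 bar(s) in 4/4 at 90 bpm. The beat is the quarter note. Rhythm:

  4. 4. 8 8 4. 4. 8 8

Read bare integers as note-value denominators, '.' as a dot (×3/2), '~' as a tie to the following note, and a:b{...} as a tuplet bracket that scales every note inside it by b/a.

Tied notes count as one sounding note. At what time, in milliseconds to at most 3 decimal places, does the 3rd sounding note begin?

1. 0.0ms @ 0 + 1000.0ms (3/2)
2. 1000.0ms @ 3/2 + 1000.0ms (3/2)
3. 2000.0ms @ 3 + 333.333ms (1/2)
4. 2333.333ms @ 7/2 + 333.333ms (1/2)
5. 2666.667ms @ 4 + 1000.0ms (3/2)
6. 3666.667ms @ 11/2 + 1000.0ms (3/2)
7. 4666.667ms @ 7 + 333.333ms (1/2)
8. 5000.0ms @ 15/2 + 333.333ms (1/2)

note 3 onset = 3b = 2000.0ms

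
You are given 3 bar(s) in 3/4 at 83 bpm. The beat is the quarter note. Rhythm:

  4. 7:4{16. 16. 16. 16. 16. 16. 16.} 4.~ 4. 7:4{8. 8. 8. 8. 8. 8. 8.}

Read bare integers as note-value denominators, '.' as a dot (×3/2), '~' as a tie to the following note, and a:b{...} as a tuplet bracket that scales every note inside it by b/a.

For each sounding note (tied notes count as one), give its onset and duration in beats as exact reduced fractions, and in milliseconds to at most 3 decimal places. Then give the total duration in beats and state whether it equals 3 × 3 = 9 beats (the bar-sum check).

1) 0.0ms=0b +1084.337ms=3/2b
2) 1084.337ms=3/2b +154.905ms=3/14b
3) 1239.243ms=12/7b +154.905ms=3/14b
4) 1394.148ms=27/14b +154.905ms=3/14b
5) 1549.053ms=15/7b +154.905ms=3/14b
6) 1703.959ms=33/14b +154.905ms=3/14b
7) 1858.864ms=18/7b +154.905ms=3/14b
8) 2013.769ms=39/14b +154.905ms=3/14b
9) 2168.675ms=3b +2168.675ms=3b
10) 4337.349ms=6b +309.811ms=3/7b
11) 4647.16ms=45/7b +309.811ms=3/7b
12) 4956.971ms=48/7b +309.811ms=3/7b
13) 5266.781ms=51/7b +309.811ms=3/7b
14) 5576.592ms=54/7b +309.811ms=3/7b
15) 5886.403ms=57/7b +309.811ms=3/7b
16) 6196.213ms=60/7b +309.811ms=3/7b
Σ=9b of 9 (83bpm 3/4) — PASS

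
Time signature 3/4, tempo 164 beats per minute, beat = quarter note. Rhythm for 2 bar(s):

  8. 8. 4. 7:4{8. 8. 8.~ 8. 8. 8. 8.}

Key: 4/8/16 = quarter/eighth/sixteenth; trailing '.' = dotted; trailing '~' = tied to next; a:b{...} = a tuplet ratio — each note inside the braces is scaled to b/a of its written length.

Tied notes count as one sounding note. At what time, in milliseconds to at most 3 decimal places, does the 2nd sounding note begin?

note 2 onset = 3/4b = 274.39ms

1. 0.0ms @ 0 + 274.39ms (3/4)
2. 274.39ms @ 3/4 + 274.39ms (3/4)
3. 548.78ms @ 3/2 + 548.78ms (3/2)
4. 1097.561ms @ 3 + 156.794ms (3/7)
5. 1254.355ms @ 24/7 + 156.794ms (3/7)
6. 1411.15ms @ 27/7 + 313.589ms (6/7)
7. 1724.739ms @ 33/7 + 156.794ms (3/7)
8. 1881.533ms @ 36/7 + 156.794ms (3/7)
9. 2038.328ms @ 39/7 + 156.794ms (3/7)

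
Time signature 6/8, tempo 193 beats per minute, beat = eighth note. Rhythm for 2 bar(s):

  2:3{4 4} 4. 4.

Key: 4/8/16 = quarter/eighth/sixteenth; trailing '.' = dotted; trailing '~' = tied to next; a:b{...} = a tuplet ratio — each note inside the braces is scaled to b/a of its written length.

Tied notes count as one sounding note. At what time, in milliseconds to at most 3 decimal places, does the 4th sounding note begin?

1. 0.0ms @ 0 + 932.642ms (3)
2. 932.642ms @ 3 + 932.642ms (3)
3. 1865.285ms @ 6 + 932.642ms (3)
4. 2797.927ms @ 9 + 932.642ms (3)

note 4 onset = 9b = 2797.927ms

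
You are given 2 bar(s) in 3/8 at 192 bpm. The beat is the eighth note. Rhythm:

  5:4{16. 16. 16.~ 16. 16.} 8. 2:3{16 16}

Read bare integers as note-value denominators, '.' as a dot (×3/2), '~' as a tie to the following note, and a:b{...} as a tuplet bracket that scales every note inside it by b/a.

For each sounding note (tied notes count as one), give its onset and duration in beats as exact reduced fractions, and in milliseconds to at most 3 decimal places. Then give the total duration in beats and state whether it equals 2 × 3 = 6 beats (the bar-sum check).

1) 0.0ms=0b +187.5ms=3/5b
2) 187.5ms=3/5b +187.5ms=3/5b
3) 375.0ms=6/5b +375.0ms=6/5b
4) 750.0ms=12/5b +187.5ms=3/5b
5) 937.5ms=3b +468.75ms=3/2b
6) 1406.25ms=9/2b +234.375ms=3/4b
7) 1640.625ms=21/4b +234.375ms=3/4b
Σ=6b of 6 (192bpm 3/8) — PASS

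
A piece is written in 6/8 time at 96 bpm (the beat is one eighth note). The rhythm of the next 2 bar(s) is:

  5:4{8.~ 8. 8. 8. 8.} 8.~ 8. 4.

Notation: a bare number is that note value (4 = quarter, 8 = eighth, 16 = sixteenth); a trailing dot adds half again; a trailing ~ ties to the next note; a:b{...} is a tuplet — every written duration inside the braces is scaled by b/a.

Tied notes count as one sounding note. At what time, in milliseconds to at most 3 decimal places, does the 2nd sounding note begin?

note 2 onset = 12/5b = 1500.0ms

1. 0.0ms @ 0 + 1500.0ms (12/5)
2. 1500.0ms @ 12/5 + 750.0ms (6/5)
3. 2250.0ms @ 18/5 + 750.0ms (6/5)
4. 3000.0ms @ 24/5 + 750.0ms (6/5)
5. 3750.0ms @ 6 + 1875.0ms (3)
6. 5625.0ms @ 9 + 1875.0ms (3)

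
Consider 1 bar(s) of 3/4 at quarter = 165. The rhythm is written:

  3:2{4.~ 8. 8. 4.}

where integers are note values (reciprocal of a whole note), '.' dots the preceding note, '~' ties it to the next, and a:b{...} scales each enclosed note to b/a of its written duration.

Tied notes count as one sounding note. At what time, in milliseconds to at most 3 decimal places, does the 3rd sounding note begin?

note 3 onset = 2b = 727.273ms

1. 0.0ms @ 0 + 545.455ms (3/2)
2. 545.455ms @ 3/2 + 181.818ms (1/2)
3. 727.273ms @ 2 + 363.636ms (1)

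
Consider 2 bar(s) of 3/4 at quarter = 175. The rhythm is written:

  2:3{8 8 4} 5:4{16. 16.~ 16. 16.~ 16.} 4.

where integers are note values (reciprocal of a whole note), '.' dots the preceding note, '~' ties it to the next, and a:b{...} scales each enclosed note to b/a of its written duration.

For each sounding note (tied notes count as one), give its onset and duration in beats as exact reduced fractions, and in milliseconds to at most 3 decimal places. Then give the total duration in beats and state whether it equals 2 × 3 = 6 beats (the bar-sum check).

1) 0.0ms=0b +257.143ms=3/4b
2) 257.143ms=3/4b +257.143ms=3/4b
3) 514.286ms=3/2b +514.286ms=3/2b
4) 1028.571ms=3b +102.857ms=3/10b
5) 1131.429ms=33/10b +205.714ms=3/5b
6) 1337.143ms=39/10b +205.714ms=3/5b
7) 1542.857ms=9/2b +514.286ms=3/2b
Σ=6b of 6 (175bpm 3/4) — PASS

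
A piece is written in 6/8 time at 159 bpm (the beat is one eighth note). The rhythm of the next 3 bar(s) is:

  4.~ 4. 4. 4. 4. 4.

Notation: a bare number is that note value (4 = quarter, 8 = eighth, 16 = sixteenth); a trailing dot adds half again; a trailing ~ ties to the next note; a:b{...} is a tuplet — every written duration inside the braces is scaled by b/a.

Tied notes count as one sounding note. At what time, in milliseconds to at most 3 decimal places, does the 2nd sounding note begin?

1. 0.0ms @ 0 + 2264.151ms (6)
2. 2264.151ms @ 6 + 1132.075ms (3)
3. 3396.226ms @ 9 + 1132.075ms (3)
4. 4528.302ms @ 12 + 1132.075ms (3)
5. 5660.377ms @ 15 + 1132.075ms (3)

note 2 onset = 6b = 2264.151ms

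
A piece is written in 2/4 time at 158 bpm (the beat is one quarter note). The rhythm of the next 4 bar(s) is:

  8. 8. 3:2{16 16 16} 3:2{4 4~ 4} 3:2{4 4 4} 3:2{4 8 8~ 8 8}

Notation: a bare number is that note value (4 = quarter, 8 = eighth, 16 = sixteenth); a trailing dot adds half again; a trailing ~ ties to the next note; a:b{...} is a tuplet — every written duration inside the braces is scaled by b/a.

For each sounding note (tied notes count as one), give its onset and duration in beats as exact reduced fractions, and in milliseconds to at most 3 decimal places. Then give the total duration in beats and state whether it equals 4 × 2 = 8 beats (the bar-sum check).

1) 0.0ms=0b +284.81ms=3/4b
2) 284.81ms=3/4b +284.81ms=3/4b
3) 569.62ms=3/2b +63.291ms=1/6b
4) 632.911ms=5/3b +63.291ms=1/6b
5) 696.203ms=11/6b +63.291ms=1/6b
6) 759.494ms=2b +253.165ms=2/3b
7) 1012.658ms=8/3b +506.329ms=4/3b
8) 1518.987ms=4b +253.165ms=2/3b
9) 1772.152ms=14/3b +253.165ms=2/3b
10) 2025.316ms=16/3b +253.165ms=2/3b
11) 2278.481ms=6b +253.165ms=2/3b
12) 2531.646ms=20/3b +126.582ms=1/3b
13) 2658.228ms=7b +253.165ms=2/3b
14) 2911.392ms=23/3b +126.582ms=1/3b
Σ=8b of 8 (158bpm 2/4) — PASS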